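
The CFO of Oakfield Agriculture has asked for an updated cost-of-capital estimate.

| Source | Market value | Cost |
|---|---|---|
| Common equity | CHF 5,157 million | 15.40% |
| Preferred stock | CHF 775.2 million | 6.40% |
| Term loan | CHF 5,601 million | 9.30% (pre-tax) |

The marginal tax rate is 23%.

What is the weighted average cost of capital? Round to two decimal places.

10.79%

Total capital V = 5157 + 775.2 + 5601 = 11533.2.
Equity: weight = 5157/11533.2 = 0.4471; cost = 15.4%.
Preferred: weight = 775.2/11533.2 = 0.0672; cost = 6.4%.
Term loan: weight = 5601/11533.2 = 0.4856; after-tax cost = 9.3% × (1 − 23%) = 7.1610%.
WACC = 0.4471 × 15.4000% + 0.0672 × 6.4000% + 0.4856 × 7.1610% = 10.7939%.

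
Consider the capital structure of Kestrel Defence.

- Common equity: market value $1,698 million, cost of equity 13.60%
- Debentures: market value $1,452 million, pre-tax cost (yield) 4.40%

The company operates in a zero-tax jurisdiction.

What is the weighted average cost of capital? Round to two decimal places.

9.36%

Total capital V = 1698 + 1452 = 3150.
Equity: weight = 1698/3150 = 0.5390; cost = 13.6%.
Debentures: weight = 1452/3150 = 0.4610; after-tax cost = 4.4% × (1 − 0%) = 4.4000%.
WACC = 0.5390 × 13.6000% + 0.4610 × 4.4000% = 9.3592%.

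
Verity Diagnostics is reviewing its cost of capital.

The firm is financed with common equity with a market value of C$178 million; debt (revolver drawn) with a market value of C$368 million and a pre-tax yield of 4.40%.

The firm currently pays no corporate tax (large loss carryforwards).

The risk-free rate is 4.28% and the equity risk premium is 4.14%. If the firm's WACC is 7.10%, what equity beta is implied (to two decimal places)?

Total capital V = 178 + 368 = 546.
Equity weight = 178/546 = 0.3260.
Revolver drawn weight = 368/546 = 0.6740.
Debt contribution = 0.6740 × 4.4% × (1 − 0%) = 2.9656%.
Required equity contribution = 7.1% − 2.9656% = 4.1344%  ⇒  Re = 12.6820%.
CAPM: 12.6820% = 4.28% + β × 4.14%  ⇒  β = 2.0295.

2.03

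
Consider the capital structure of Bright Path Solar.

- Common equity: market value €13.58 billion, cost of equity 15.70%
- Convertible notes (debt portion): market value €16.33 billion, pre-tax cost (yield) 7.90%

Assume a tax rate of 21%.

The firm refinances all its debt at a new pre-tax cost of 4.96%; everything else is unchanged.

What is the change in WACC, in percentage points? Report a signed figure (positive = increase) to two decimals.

-1.27 pp

Current WACC:
Total capital V = 13.58 + 16.33 = 29.91.
Equity: weight = 13.58/29.91 = 0.4540; cost = 15.7%.
Convertible notes (debt portion): weight = 16.33/29.91 = 0.5460; after-tax cost = 7.9% × (1 − 21%) = 6.2410%.
WACC = 0.4540 × 15.7000% + 0.5460 × 6.2410% = 10.5357%.
After the change:
Total capital V = 13.58 + 16.33 = 29.91.
Equity: weight = 13.58/29.91 = 0.4540; cost = 15.7%.
Convertible notes (debt portion): weight = 16.33/29.91 = 0.5460; after-tax cost = 4.96% × (1 − 21%) = 3.9184%.
WACC = 0.4540 × 15.7000% + 0.5460 × 3.9184% = 9.2676%.
Change in WACC = 9.2676% − 10.5357% = -1.2681 pp.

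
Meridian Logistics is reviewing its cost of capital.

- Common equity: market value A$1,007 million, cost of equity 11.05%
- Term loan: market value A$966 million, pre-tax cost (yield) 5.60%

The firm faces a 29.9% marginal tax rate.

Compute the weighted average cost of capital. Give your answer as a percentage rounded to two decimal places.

7.56%

Total capital V = 1007 + 966 = 1973.
Equity: weight = 1007/1973 = 0.5104; cost = 11.05%.
Term loan: weight = 966/1973 = 0.4896; after-tax cost = 5.6% × (1 − 29.9%) = 3.9256%.
WACC = 0.5104 × 11.0500% + 0.4896 × 3.9256% = 7.5618%.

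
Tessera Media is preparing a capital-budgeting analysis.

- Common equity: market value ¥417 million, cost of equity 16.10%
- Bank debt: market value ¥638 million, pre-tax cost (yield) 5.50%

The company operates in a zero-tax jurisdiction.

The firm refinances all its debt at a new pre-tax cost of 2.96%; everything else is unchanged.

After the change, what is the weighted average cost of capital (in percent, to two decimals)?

8.15%

After the change:
Total capital V = 417 + 638 = 1055.
Equity: weight = 417/1055 = 0.3953; cost = 16.1%.
Bank debt: weight = 638/1055 = 0.6047; after-tax cost = 2.96% × (1 − 0%) = 2.9600%.
WACC = 0.3953 × 16.1000% + 0.6047 × 2.9600% = 8.1537%.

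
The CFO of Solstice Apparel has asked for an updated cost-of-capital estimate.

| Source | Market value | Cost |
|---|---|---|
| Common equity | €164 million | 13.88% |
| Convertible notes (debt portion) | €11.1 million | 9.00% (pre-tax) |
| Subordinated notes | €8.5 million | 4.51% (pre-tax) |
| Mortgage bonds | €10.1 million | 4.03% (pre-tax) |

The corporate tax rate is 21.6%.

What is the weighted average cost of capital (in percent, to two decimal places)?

12.48%

Total capital V = 164 + 11.1 + 8.5 + 10.1 = 193.7.
Equity: weight = 164/193.7 = 0.8467; cost = 13.88%.
Convertible notes (debt portion): weight = 11.1/193.7 = 0.0573; after-tax cost = 9% × (1 − 21.6%) = 7.0560%.
Subordinated notes: weight = 8.5/193.7 = 0.0439; after-tax cost = 4.51% × (1 − 21.6%) = 3.5358%.
Mortgage bonds: weight = 10.1/193.7 = 0.0521; after-tax cost = 4.03% × (1 − 21.6%) = 3.1595%.
WACC = 0.8467 × 13.8800% + 0.0573 × 7.0560% + 0.0439 × 3.5358% + 0.0521 × 3.1595% = 12.4760%.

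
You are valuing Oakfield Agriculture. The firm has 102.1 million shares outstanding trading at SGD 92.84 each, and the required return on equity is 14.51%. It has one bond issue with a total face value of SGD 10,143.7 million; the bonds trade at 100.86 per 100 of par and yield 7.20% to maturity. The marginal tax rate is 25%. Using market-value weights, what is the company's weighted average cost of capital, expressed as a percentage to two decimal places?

9.78%

Market value of equity E = 92.84 × 102.1m = 9478.964m. Market value of debt D = 10143.7m × 100.86/100 = 10230.93582m.
Total capital V = 9478.964 + 10230.93582 = 19709.89982.
Equity: weight = 9478.964/19709.89982 = 0.4809; cost = 14.51%.
Bonds outstanding: weight = 10230.93582/19709.89982 = 0.5191; after-tax cost = 7.2% × (1 − 25%) = 5.4000%.
WACC = 0.4809 × 14.5100% + 0.5191 × 5.4000% = 9.7812%.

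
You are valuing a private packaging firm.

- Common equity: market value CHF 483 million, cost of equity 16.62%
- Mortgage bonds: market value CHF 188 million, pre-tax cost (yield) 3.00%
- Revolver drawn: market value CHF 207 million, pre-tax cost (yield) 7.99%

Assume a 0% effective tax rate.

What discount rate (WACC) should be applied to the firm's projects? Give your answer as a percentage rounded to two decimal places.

Total capital V = 483 + 188 + 207 = 878.
Equity: weight = 483/878 = 0.5501; cost = 16.62%.
Mortgage bonds: weight = 188/878 = 0.2141; after-tax cost = 3% × (1 − 0%) = 3.0000%.
Revolver drawn: weight = 207/878 = 0.2358; after-tax cost = 7.99% × (1 − 0%) = 7.9900%.
WACC = 0.5501 × 16.6200% + 0.2141 × 3.0000% + 0.2358 × 7.9900% = 11.6690%.

11.67%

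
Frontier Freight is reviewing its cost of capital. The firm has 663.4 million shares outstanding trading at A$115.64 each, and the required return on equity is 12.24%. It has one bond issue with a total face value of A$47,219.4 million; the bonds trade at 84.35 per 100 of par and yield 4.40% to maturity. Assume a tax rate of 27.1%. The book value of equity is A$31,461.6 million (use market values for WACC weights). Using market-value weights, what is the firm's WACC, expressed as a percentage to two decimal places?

9.15%

Market value of equity E = 115.64 × 663.4m = 76715.576m. Market value of debt D = 47219.4m × 84.35/100 = 39829.5639m.
Total capital V = 76715.576 + 39829.5639 = 116545.1399.
Equity: weight = 76715.576/116545.1399 = 0.6582; cost = 12.24%.
Bonds outstanding: weight = 39829.5639/116545.1399 = 0.3418; after-tax cost = 4.4% × (1 − 27.1%) = 3.2076%.
WACC = 0.6582 × 12.2400% + 0.3418 × 3.2076% = 9.1532%.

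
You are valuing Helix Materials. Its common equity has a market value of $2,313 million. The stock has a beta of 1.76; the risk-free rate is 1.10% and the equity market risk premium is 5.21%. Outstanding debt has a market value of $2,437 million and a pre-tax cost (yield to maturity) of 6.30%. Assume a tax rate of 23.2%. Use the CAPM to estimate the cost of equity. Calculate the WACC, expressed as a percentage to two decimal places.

Cost of equity via CAPM: Re = 1.1% + 1.76 × 5.21% = 10.2696%.
Total capital V = 2313 + 2437 = 4750.
Equity: weight = 2313/4750 = 0.4869; cost = 10.2696%.
Debt: weight = 2437/4750 = 0.5131; after-tax cost = 6.3% × (1 − 23.2%) = 4.8384%.
WACC = 0.4869 × 10.2696% + 0.5131 × 4.8384% = 7.4831%.

7.48%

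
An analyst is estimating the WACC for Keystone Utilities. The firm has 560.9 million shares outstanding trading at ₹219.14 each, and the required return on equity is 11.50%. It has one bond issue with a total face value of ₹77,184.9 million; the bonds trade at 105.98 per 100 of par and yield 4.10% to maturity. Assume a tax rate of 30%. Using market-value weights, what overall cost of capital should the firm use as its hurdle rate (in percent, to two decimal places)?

Market value of equity E = 219.14 × 560.9m = 122915.626m. Market value of debt D = 77184.9m × 105.98/100 = 81800.55702m.
Total capital V = 122915.626 + 81800.55702 = 204716.18302.
Equity: weight = 122915.626/204716.18302 = 0.6004; cost = 11.5%.
Bonds outstanding: weight = 81800.55702/204716.18302 = 0.3996; after-tax cost = 4.1% × (1 − 30%) = 2.8700%.
WACC = 0.6004 × 11.5000% + 0.3996 × 2.8700% = 8.0516%.

8.05%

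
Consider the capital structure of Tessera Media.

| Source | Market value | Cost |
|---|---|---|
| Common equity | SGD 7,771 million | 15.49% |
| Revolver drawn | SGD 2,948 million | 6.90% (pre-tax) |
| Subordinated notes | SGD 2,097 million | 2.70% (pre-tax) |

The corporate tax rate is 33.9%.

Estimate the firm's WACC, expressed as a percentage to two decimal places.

10.73%

Total capital V = 7771 + 2948 + 2097 = 12816.
Equity: weight = 7771/12816 = 0.6064; cost = 15.49%.
Revolver drawn: weight = 2948/12816 = 0.2300; after-tax cost = 6.9% × (1 − 33.9%) = 4.5609%.
Subordinated notes: weight = 2097/12816 = 0.1636; after-tax cost = 2.7% × (1 − 33.9%) = 1.7847%.
WACC = 0.6064 × 15.4900% + 0.2300 × 4.5609% + 0.1636 × 1.7847% = 10.7335%.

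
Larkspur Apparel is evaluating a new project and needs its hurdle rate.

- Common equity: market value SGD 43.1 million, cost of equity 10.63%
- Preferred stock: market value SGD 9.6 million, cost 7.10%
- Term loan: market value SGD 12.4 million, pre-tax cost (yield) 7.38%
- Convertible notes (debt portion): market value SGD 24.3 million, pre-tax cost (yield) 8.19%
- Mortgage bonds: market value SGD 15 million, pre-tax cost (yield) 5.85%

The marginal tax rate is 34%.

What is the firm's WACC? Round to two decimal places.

Total capital V = 43.1 + 9.6 + 12.4 + 24.3 + 15 = 104.4.
Equity: weight = 43.1/104.4 = 0.4128; cost = 10.63%.
Preferred: weight = 9.6/104.4 = 0.0920; cost = 7.1%.
Term loan: weight = 12.4/104.4 = 0.1188; after-tax cost = 7.38% × (1 − 34%) = 4.8708%.
Convertible notes (debt portion): weight = 24.3/104.4 = 0.2328; after-tax cost = 8.19% × (1 − 34%) = 5.4054%.
Mortgage bonds: weight = 15/104.4 = 0.1437; after-tax cost = 5.85% × (1 − 34%) = 3.8610%.
WACC = 0.4128 × 10.6300% + 0.0920 × 7.1000% + 0.1188 × 4.8708% + 0.2328 × 5.4054% + 0.1437 × 3.8610% = 7.4327%.

7.43%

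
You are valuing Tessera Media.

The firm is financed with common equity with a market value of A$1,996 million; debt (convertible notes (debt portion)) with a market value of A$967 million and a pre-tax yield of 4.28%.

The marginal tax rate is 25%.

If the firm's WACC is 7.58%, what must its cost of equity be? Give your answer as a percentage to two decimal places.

9.70%

Total capital V = 1996 + 967 = 2963.
Equity weight = 1996/2963 = 0.6736.
Convertible notes (debt portion) weight = 967/2963 = 0.3264.
Debt contribution = 0.3264 × 4.28% × (1 − 25%) = 1.0476%.
Required equity contribution = 7.58% − 1.0476% = 6.5324%.
Re = 6.5324% / 0.6736 = 9.6971%.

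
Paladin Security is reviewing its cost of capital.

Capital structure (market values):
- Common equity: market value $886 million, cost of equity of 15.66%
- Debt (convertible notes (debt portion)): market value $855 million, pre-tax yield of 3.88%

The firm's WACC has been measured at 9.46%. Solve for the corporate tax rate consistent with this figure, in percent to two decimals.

21.77%

Total capital V = 886 + 855 = 1741.
Equity weight = 886/1741 = 0.5089.
Convertible notes (debt portion) weight = 855/1741 = 0.4911.
Equity contribution = 0.5089 × 15.66% = 7.9694%.
Debt contribution must be 9.46% − 7.9694% = 1.4906%.
0.4911 × 3.88% × (1 − T) = 1.4906%  ⇒  (1 − T) = 0.7823.
T = 21.7731%.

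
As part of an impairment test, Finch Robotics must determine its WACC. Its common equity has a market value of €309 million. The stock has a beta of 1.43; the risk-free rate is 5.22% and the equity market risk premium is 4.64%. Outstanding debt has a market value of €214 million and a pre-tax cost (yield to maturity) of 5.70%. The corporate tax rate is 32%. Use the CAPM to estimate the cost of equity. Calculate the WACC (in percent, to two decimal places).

8.59%

Cost of equity via CAPM: Re = 5.22% + 1.43 × 4.64% = 11.8552%.
Total capital V = 309 + 214 = 523.
Equity: weight = 309/523 = 0.5908; cost = 11.8552%.
Debt: weight = 214/523 = 0.4092; after-tax cost = 5.7% × (1 − 32%) = 3.8760%.
WACC = 0.5908 × 11.8552% + 0.4092 × 3.8760% = 8.5903%.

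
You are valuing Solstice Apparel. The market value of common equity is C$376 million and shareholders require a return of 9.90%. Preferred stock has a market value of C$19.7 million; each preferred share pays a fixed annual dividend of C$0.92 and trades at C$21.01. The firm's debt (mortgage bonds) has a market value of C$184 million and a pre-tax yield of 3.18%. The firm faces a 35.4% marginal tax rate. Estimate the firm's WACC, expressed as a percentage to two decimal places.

Cost of preferred: Rp = 0.92 / 21.01 = 4.3789%.
Total capital V = 376 + 19.7 + 184 = 579.7.
Equity: weight = 376/579.7 = 0.6486; cost = 9.9%.
Preferred: weight = 19.7/579.7 = 0.0340; cost = 4.3789%.
Mortgage bonds: weight = 184/579.7 = 0.3174; after-tax cost = 3.18% × (1 − 35.4%) = 2.0543%.
WACC = 0.6486 × 9.9000% + 0.0340 × 4.3789% + 0.3174 × 2.0543% = 7.2221%.

7.22%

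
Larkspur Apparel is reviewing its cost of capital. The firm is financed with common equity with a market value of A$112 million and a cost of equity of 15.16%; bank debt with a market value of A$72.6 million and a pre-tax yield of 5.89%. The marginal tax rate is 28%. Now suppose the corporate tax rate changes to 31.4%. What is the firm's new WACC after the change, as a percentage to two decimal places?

After the change:
Total capital V = 112 + 72.6 = 184.6.
Equity: weight = 112/184.6 = 0.6067; cost = 15.16%.
Bank debt: weight = 72.6/184.6 = 0.3933; after-tax cost = 5.89% × (1 − 31.4%) = 4.0405%.
WACC = 0.6067 × 15.1600% + 0.3933 × 4.0405% = 10.7869%.

10.79%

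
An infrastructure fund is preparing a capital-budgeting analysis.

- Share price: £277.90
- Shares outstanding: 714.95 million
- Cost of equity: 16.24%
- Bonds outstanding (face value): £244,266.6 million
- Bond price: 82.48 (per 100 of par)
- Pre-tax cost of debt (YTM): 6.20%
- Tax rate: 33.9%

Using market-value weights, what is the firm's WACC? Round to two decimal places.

Market value of equity E = 277.9 × 714.95m = 198684.605m. Market value of debt D = 244266.6m × 82.48/100 = 201471.09168m.
Total capital V = 198684.605 + 201471.09168 = 400155.69668.
Equity: weight = 198684.605/400155.69668 = 0.4965; cost = 16.24%.
Bonds outstanding: weight = 201471.09168/400155.69668 = 0.5035; after-tax cost = 6.2% × (1 − 33.9%) = 4.0982%.
WACC = 0.4965 × 16.2400% + 0.5035 × 4.0982% = 10.1268%.

10.13%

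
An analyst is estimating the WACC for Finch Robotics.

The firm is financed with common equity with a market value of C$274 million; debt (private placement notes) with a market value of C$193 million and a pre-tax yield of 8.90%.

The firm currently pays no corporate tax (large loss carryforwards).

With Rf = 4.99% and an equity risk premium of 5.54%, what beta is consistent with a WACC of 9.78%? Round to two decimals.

0.98

Total capital V = 274 + 193 = 467.
Equity weight = 274/467 = 0.5867.
Private placement notes weight = 193/467 = 0.4133.
Debt contribution = 0.4133 × 8.9% × (1 − 0%) = 3.6782%.
Required equity contribution = 9.78% − 3.6782% = 6.1018%  ⇒  Re = 10.3999%.
CAPM: 10.3999% = 4.99% + β × 5.54%  ⇒  β = 0.9765.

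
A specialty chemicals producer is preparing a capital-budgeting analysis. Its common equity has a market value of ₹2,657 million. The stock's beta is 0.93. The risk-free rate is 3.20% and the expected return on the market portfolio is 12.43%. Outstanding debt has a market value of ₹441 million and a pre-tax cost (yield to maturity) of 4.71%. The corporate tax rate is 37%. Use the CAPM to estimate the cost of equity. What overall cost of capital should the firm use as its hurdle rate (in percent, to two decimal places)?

10.53%

Market risk premium = 12.43% − 3.2% = 9.23%.
Cost of equity via CAPM: Re = 3.2% + 0.93 × 9.23% = 11.7839%.
Total capital V = 2657 + 441 = 3098.
Equity: weight = 2657/3098 = 0.8577; cost = 11.7839%.
Debt: weight = 441/3098 = 0.1423; after-tax cost = 4.71% × (1 − 37%) = 2.9673%.
WACC = 0.8577 × 11.7839% + 0.1423 × 2.9673% = 10.5289%.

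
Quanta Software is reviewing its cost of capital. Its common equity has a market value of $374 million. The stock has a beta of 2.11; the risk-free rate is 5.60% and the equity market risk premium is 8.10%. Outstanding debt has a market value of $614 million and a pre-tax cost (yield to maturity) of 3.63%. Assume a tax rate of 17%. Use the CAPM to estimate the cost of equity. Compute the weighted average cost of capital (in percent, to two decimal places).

Cost of equity via CAPM: Re = 5.6% + 2.11 × 8.1% = 22.6910%.
Total capital V = 374 + 614 = 988.
Equity: weight = 374/988 = 0.3785; cost = 22.691%.
Debt: weight = 614/988 = 0.6215; after-tax cost = 3.63% × (1 − 17%) = 3.0129%.
WACC = 0.3785 × 22.6910% + 0.6215 × 3.0129% = 10.4619%.

10.46%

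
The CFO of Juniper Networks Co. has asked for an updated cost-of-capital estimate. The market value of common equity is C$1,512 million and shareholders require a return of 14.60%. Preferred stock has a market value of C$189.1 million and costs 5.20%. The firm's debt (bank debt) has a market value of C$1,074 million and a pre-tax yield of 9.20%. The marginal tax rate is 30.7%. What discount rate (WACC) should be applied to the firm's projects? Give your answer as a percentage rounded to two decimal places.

10.78%

Total capital V = 1512 + 189.1 + 1074 = 2775.1.
Equity: weight = 1512/2775.1 = 0.5448; cost = 14.6%.
Preferred: weight = 189.1/2775.1 = 0.0681; cost = 5.2%.
Bank debt: weight = 1074/2775.1 = 0.3870; after-tax cost = 9.2% × (1 − 30.7%) = 6.3756%.
WACC = 0.5448 × 14.6000% + 0.0681 × 5.2000% + 0.3870 × 6.3756% = 10.7765%.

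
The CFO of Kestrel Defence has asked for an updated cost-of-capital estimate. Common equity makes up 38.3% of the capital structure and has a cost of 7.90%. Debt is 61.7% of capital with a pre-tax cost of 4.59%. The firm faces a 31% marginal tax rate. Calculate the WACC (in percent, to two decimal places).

After-tax cost of debt = 4.59% × (1 − 31%) = 3.1671%.
WACC = 0.383 × 7.9000% + 0.617 × 3.1671% = 4.9798%.

4.98%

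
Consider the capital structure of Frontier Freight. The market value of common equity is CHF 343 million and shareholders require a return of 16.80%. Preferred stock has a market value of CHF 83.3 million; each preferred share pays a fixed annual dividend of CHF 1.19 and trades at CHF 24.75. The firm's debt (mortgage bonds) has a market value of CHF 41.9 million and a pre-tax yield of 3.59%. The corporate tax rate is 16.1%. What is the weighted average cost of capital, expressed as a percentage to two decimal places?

13.43%

Cost of preferred: Rp = 1.19 / 24.75 = 4.8081%.
Total capital V = 343 + 83.3 + 41.9 = 468.2.
Equity: weight = 343/468.2 = 0.7326; cost = 16.8%.
Preferred: weight = 83.3/468.2 = 0.1779; cost = 4.8081%.
Mortgage bonds: weight = 41.9/468.2 = 0.0895; after-tax cost = 3.59% × (1 − 16.1%) = 3.0120%.
WACC = 0.7326 × 16.8000% + 0.1779 × 4.8081% + 0.0895 × 3.0120% = 13.4325%.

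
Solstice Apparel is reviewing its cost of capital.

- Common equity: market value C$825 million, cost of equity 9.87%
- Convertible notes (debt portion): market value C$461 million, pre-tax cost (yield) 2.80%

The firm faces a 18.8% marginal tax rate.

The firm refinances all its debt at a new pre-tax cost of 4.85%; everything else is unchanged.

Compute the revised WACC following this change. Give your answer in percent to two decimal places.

After the change:
Total capital V = 825 + 461 = 1286.
Equity: weight = 825/1286 = 0.6415; cost = 9.87%.
Convertible notes (debt portion): weight = 461/1286 = 0.3585; after-tax cost = 4.85% × (1 − 18.8%) = 3.9382%.
WACC = 0.6415 × 9.8700% + 0.3585 × 3.9382% = 7.7436%.

7.74%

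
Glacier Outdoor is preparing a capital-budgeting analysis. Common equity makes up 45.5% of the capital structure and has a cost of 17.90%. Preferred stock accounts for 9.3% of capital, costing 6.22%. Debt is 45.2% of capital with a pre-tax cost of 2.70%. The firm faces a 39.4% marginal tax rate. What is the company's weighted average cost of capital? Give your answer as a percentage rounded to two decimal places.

After-tax cost of debt = 2.7% × (1 − 39.4%) = 1.6362%.
WACC = 0.455 × 17.9000% + 0.093 × 6.2200% + 0.452 × 1.6362% = 9.4625%.

9.46%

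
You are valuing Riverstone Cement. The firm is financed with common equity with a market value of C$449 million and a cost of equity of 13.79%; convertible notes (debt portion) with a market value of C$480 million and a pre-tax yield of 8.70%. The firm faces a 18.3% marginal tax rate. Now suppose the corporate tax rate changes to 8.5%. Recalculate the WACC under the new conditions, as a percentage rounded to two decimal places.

After the change:
Total capital V = 449 + 480 = 929.
Equity: weight = 449/929 = 0.4833; cost = 13.79%.
Convertible notes (debt portion): weight = 480/929 = 0.5167; after-tax cost = 8.7% × (1 − 8.5%) = 7.9605%.
WACC = 0.4833 × 13.7900% + 0.5167 × 7.9605% = 10.7780%.

10.78%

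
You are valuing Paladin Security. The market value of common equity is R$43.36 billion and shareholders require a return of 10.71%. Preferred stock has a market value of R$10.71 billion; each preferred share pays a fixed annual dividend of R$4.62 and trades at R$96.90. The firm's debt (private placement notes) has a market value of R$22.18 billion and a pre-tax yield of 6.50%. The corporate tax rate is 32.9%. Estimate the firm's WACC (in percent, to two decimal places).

Cost of preferred: Rp = 4.62 / 96.9 = 4.7678%.
Total capital V = 43.36 + 10.71 + 22.18 = 76.25.
Equity: weight = 43.36/76.25 = 0.5687; cost = 10.71%.
Preferred: weight = 10.71/76.25 = 0.1405; cost = 4.7678%.
Private placement notes: weight = 22.18/76.25 = 0.2909; after-tax cost = 6.5% × (1 − 32.9%) = 4.3615%.
WACC = 0.5687 × 10.7100% + 0.1405 × 4.7678% + 0.2909 × 4.3615% = 8.0287%.

8.03%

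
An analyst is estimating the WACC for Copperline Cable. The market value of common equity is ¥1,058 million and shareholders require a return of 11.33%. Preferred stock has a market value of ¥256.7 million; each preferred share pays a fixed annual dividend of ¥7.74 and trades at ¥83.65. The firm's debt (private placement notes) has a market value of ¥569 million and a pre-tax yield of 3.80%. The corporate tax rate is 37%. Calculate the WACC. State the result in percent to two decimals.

8.35%

Cost of preferred: Rp = 7.74 / 83.65 = 9.2528%.
Total capital V = 1058 + 256.7 + 569 = 1883.7.
Equity: weight = 1058/1883.7 = 0.5617; cost = 11.33%.
Preferred: weight = 256.7/1883.7 = 0.1363; cost = 9.2528%.
Private placement notes: weight = 569/1883.7 = 0.3021; after-tax cost = 3.8% × (1 − 37%) = 2.3940%.
WACC = 0.5617 × 11.3300% + 0.1363 × 9.2528% + 0.3021 × 2.3940% = 8.3477%.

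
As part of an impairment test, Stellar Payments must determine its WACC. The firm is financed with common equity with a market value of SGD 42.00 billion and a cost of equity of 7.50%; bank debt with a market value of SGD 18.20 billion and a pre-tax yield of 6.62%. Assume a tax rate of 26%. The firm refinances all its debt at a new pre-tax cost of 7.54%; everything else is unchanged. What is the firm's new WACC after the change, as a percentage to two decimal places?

After the change:
Total capital V = 42 + 18.2 = 60.2.
Equity: weight = 42/60.2 = 0.6977; cost = 7.5%.
Bank debt: weight = 18.2/60.2 = 0.3023; after-tax cost = 7.54% × (1 − 26%) = 5.5796%.
WACC = 0.6977 × 7.5000% + 0.3023 × 5.5796% = 6.9194%.

6.92%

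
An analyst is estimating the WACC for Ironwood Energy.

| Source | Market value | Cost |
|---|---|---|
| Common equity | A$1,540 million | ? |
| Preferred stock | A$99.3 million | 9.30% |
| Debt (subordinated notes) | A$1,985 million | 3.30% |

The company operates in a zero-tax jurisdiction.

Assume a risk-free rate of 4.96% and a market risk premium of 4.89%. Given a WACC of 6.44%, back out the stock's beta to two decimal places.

Total capital V = 1540 + 99.3 + 1985 = 3624.3.
Equity weight = 1540/3624.3 = 0.4249.
Preferred weight = 99.3/3624.3 = 0.0274.
Subordinated notes weight = 1985/3624.3 = 0.5477.
Debt contribution = 0.5477 × 3.3% × (1 − 0%) = 1.8074%.
Preferred contribution = 0.0274 × 9.3% = 0.2548%.
Required equity contribution = 6.44% − 2.0622% = 4.3778%  ⇒  Re = 10.3029%.
CAPM: 10.3029% = 4.96% + β × 4.89%  ⇒  β = 1.0926.

1.09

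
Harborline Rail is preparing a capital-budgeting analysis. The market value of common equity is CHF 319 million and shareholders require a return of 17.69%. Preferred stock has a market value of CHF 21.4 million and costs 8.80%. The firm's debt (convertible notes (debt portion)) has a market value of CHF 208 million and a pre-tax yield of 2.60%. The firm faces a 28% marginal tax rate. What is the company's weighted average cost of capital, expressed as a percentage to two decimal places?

11.34%

Total capital V = 319 + 21.4 + 208 = 548.4.
Equity: weight = 319/548.4 = 0.5817; cost = 17.69%.
Preferred: weight = 21.4/548.4 = 0.0390; cost = 8.8%.
Convertible notes (debt portion): weight = 208/548.4 = 0.3793; after-tax cost = 2.6% × (1 − 28%) = 1.8720%.
WACC = 0.5817 × 17.6900% + 0.0390 × 8.8000% + 0.3793 × 1.8720% = 11.3436%.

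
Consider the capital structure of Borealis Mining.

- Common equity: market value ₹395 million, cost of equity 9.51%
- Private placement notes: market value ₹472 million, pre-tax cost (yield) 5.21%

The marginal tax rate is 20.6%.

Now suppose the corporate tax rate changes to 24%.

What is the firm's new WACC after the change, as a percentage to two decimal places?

After the change:
Total capital V = 395 + 472 = 867.
Equity: weight = 395/867 = 0.4556; cost = 9.51%.
Private placement notes: weight = 472/867 = 0.5444; after-tax cost = 5.21% × (1 − 24%) = 3.9596%.
WACC = 0.4556 × 9.5100% + 0.5444 × 3.9596% = 6.4883%.

6.49%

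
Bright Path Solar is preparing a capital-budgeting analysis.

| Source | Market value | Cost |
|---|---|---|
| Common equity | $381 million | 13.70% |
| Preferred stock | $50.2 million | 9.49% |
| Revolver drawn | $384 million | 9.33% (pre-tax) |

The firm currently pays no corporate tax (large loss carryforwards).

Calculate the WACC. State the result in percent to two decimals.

Total capital V = 381 + 50.2 + 384 = 815.2.
Equity: weight = 381/815.2 = 0.4674; cost = 13.7%.
Preferred: weight = 50.2/815.2 = 0.0616; cost = 9.49%.
Revolver drawn: weight = 384/815.2 = 0.4711; after-tax cost = 9.33% × (1 − 0%) = 9.3300%.
WACC = 0.4674 × 13.7000% + 0.0616 × 9.4900% + 0.4711 × 9.3300% = 11.3823%.

11.38%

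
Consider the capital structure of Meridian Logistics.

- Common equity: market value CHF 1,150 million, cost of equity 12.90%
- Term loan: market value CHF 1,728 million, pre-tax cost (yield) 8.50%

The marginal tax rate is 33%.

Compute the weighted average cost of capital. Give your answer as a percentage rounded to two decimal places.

Total capital V = 1150 + 1728 = 2878.
Equity: weight = 1150/2878 = 0.3996; cost = 12.9%.
Term loan: weight = 1728/2878 = 0.6004; after-tax cost = 8.5% × (1 − 33%) = 5.6950%.
WACC = 0.3996 × 12.9000% + 0.6004 × 5.6950% = 8.5740%.

8.57%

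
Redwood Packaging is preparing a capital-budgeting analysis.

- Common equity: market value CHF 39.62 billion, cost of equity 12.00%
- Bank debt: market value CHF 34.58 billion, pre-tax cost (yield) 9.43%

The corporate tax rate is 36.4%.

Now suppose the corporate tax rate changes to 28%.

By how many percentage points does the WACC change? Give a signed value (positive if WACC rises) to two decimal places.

Current WACC:
Total capital V = 39.62 + 34.58 = 74.2.
Equity: weight = 39.62/74.2 = 0.5340; cost = 12%.
Bank debt: weight = 34.58/74.2 = 0.4660; after-tax cost = 9.43% × (1 − 36.4%) = 5.9975%.
WACC = 0.5340 × 12.0000% + 0.4660 × 5.9975% = 9.2026%.
After the change:
Total capital V = 39.62 + 34.58 = 74.2.
Equity: weight = 39.62/74.2 = 0.5340; cost = 12%.
Bank debt: weight = 34.58/74.2 = 0.4660; after-tax cost = 9.43% × (1 − 28%) = 6.7896%.
WACC = 0.5340 × 12.0000% + 0.4660 × 6.7896% = 9.5718%.
Change in WACC = 9.5718% − 9.2026% = 0.3692 pp.

+0.37 pp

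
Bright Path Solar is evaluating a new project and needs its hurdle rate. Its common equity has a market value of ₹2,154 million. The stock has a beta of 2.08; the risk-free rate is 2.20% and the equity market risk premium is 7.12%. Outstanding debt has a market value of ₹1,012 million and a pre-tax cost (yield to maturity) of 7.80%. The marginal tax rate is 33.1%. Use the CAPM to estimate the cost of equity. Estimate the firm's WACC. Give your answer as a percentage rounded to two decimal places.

13.24%

Cost of equity via CAPM: Re = 2.2% + 2.08 × 7.12% = 17.0096%.
Total capital V = 2154 + 1012 = 3166.
Equity: weight = 2154/3166 = 0.6804; cost = 17.0096%.
Debt: weight = 1012/3166 = 0.3196; after-tax cost = 7.8% × (1 − 33.1%) = 5.2182%.
WACC = 0.6804 × 17.0096% + 0.3196 × 5.2182% = 13.2405%.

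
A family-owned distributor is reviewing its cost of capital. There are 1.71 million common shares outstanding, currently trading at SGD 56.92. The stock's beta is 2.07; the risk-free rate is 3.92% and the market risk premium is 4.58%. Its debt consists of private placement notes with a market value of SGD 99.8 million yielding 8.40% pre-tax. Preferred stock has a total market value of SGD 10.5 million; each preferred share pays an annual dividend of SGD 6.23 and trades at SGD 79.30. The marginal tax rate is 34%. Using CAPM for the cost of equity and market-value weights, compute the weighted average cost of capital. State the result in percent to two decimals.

Cost of equity via CAPM: Re = 3.92% + 2.07 × 4.58% = 13.4006%.
Cost of preferred: Rp = 6.23 / 79.3 = 7.8562%.
Market value of equity E = 56.92 × 1.71m = 97.3332m.
Total capital V = 97.3332 + 10.5 + 99.8 = 207.6332.
Equity: weight = 97.3332/207.6332 = 0.4688; cost = 13.4006%.
Preferred: weight = 10.5/207.6332 = 0.0506; cost = 7.8562%.
Private placement notes: weight = 99.8/207.6332 = 0.4807; after-tax cost = 8.4% × (1 − 34%) = 5.5440%.
WACC = 0.4688 × 13.4006% + 0.0506 × 7.8562% + 0.4807 × 5.5440% = 9.3439%.

9.34%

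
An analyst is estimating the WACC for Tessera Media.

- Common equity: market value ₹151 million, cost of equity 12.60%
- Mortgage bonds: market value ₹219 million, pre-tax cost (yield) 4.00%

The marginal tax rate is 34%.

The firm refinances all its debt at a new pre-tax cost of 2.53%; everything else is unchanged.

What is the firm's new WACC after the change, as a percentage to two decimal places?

After the change:
Total capital V = 151 + 219 = 370.
Equity: weight = 151/370 = 0.4081; cost = 12.6%.
Mortgage bonds: weight = 219/370 = 0.5919; after-tax cost = 2.53% × (1 − 34%) = 1.6698%.
WACC = 0.4081 × 12.6000% + 0.5919 × 1.6698% = 6.1305%.

6.13%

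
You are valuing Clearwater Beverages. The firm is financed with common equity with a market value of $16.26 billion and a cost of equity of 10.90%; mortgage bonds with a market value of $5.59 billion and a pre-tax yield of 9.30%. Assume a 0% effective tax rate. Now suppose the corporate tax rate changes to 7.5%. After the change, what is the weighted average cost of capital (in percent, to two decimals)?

After the change:
Total capital V = 16.26 + 5.59 = 21.85.
Equity: weight = 16.26/21.85 = 0.7442; cost = 10.9%.
Mortgage bonds: weight = 5.59/21.85 = 0.2558; after-tax cost = 9.3% × (1 − 7.5%) = 8.6025%.
WACC = 0.7442 × 10.9000% + 0.2558 × 8.6025% = 10.3122%.

10.31%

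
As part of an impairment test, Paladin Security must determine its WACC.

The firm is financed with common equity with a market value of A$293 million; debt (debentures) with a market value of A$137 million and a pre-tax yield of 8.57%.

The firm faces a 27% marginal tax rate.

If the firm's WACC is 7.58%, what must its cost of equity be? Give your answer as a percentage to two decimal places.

8.20%

Total capital V = 293 + 137 = 430.
Equity weight = 293/430 = 0.6814.
Debentures weight = 137/430 = 0.3186.
Debt contribution = 0.3186 × 8.57% × (1 − 27%) = 1.9932%.
Required equity contribution = 7.58% − 1.9932% = 5.5868%.
Re = 5.5868% / 0.6814 = 8.1990%.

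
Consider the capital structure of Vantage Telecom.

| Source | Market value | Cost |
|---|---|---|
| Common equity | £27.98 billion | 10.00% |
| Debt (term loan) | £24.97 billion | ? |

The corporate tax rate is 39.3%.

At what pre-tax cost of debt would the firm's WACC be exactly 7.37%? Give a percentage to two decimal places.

Total capital V = 27.98 + 24.97 = 52.95.
Equity weight = 27.98/52.95 = 0.5284.
Term loan weight = 24.97/52.95 = 0.4716.
Equity contribution = 0.5284 × 10% = 5.2842%.
Remaining for debt = 7.37% − 5.2842% = 2.0858%.
Rd × (1 − 39.3%) × 0.4716 = 2.0858%  ⇒  Rd = 7.2866%.

7.29%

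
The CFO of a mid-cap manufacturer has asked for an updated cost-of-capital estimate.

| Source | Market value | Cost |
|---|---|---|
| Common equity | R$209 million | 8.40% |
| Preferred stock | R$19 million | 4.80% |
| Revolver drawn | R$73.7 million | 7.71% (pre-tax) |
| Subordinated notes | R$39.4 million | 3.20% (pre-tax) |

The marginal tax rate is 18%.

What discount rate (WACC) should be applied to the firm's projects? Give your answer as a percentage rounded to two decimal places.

7.08%

Total capital V = 209 + 19 + 73.7 + 39.4 = 341.1.
Equity: weight = 209/341.1 = 0.6127; cost = 8.4%.
Preferred: weight = 19/341.1 = 0.0557; cost = 4.8%.
Revolver drawn: weight = 73.7/341.1 = 0.2161; after-tax cost = 7.71% × (1 − 18%) = 6.3222%.
Subordinated notes: weight = 39.4/341.1 = 0.1155; after-tax cost = 3.2% × (1 − 18%) = 2.6240%.
WACC = 0.6127 × 8.4000% + 0.0557 × 4.8000% + 0.2161 × 6.3222% + 0.1155 × 2.6240% = 7.0834%.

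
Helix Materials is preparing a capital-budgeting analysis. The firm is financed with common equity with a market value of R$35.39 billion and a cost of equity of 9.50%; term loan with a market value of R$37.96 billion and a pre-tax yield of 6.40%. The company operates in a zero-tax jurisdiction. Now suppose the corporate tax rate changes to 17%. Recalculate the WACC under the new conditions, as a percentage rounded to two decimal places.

After the change:
Total capital V = 35.39 + 37.96 = 73.35.
Equity: weight = 35.39/73.35 = 0.4825; cost = 9.5%.
Term loan: weight = 37.96/73.35 = 0.5175; after-tax cost = 6.4% × (1 − 17%) = 5.3120%.
WACC = 0.4825 × 9.5000% + 0.5175 × 5.3120% = 7.3326%.

7.33%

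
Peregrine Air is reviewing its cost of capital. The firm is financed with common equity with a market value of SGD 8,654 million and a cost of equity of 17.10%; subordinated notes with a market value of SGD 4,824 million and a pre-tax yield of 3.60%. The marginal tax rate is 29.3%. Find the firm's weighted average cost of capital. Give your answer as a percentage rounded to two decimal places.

11.89%

Total capital V = 8654 + 4824 = 13478.
Equity: weight = 8654/13478 = 0.6421; cost = 17.1%.
Subordinated notes: weight = 4824/13478 = 0.3579; after-tax cost = 3.6% × (1 − 29.3%) = 2.5452%.
WACC = 0.6421 × 17.1000% + 0.3579 × 2.5452% = 11.8906%.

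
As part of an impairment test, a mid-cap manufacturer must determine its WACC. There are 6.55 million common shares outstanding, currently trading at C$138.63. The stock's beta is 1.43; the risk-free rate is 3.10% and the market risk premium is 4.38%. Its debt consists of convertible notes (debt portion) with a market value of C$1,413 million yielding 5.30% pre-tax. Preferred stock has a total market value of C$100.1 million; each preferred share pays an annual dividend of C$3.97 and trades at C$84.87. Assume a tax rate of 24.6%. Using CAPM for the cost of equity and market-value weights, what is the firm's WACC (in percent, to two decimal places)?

Cost of equity via CAPM: Re = 3.1% + 1.43 × 4.38% = 9.3634%.
Cost of preferred: Rp = 3.97 / 84.87 = 4.6777%.
Market value of equity E = 138.63 × 6.55m = 908.0265m.
Total capital V = 908.0265 + 100.1 + 1413 = 2421.1265.
Equity: weight = 908.0265/2421.1265 = 0.3750; cost = 9.3634%.
Preferred: weight = 100.1/2421.1265 = 0.0413; cost = 4.6777%.
Convertible notes (debt portion): weight = 1413/2421.1265 = 0.5836; after-tax cost = 5.3% × (1 − 24.6%) = 3.9962%.
WACC = 0.3750 × 9.3634% + 0.0413 × 4.6777% + 0.5836 × 3.9962% = 6.0373%.

6.04%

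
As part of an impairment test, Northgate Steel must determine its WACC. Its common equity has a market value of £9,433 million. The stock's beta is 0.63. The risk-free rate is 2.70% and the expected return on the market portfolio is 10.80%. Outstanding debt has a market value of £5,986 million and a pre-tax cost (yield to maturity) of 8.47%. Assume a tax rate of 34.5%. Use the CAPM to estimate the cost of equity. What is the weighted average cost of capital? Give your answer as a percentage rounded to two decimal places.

6.93%

Market risk premium = 10.8% − 2.7% = 8.1%.
Cost of equity via CAPM: Re = 2.7% + 0.63 × 8.1% = 7.8030%.
Total capital V = 9433 + 5986 = 15419.
Equity: weight = 9433/15419 = 0.6118; cost = 7.803%.
Debt: weight = 5986/15419 = 0.3882; after-tax cost = 8.47% × (1 − 34.5%) = 5.5479%.
WACC = 0.6118 × 7.8030% + 0.3882 × 5.5479% = 6.9275%.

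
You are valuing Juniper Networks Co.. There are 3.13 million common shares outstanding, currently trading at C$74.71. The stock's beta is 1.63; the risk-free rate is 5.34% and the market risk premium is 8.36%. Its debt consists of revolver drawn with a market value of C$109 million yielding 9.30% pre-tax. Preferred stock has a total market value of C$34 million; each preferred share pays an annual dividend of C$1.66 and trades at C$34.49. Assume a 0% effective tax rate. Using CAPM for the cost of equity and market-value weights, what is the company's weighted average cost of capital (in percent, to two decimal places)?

14.89%

Cost of equity via CAPM: Re = 5.34% + 1.63 × 8.36% = 18.9668%.
Cost of preferred: Rp = 1.66 / 34.49 = 4.8130%.
Market value of equity E = 74.71 × 3.13m = 233.8423m.
Total capital V = 233.8423 + 34 + 109 = 376.8423.
Equity: weight = 233.8423/376.8423 = 0.6205; cost = 18.9668%.
Preferred: weight = 34/376.8423 = 0.0902; cost = 4.813%.
Revolver drawn: weight = 109/376.8423 = 0.2892; after-tax cost = 9.3% × (1 − 0%) = 9.3000%.
WACC = 0.6205 × 18.9668% + 0.0902 × 4.8130% + 0.2892 × 9.3000% = 14.8937%.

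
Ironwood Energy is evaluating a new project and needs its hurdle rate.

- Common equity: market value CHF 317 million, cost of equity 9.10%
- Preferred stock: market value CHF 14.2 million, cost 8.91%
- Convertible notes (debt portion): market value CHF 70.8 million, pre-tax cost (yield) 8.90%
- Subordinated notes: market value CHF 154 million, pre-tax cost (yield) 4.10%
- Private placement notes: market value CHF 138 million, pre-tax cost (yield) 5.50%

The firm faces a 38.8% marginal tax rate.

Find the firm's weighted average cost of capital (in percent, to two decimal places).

6.12%

Total capital V = 317 + 14.2 + 70.8 + 154 + 138 = 694.
Equity: weight = 317/694 = 0.4568; cost = 9.1%.
Preferred: weight = 14.2/694 = 0.0205; cost = 8.91%.
Convertible notes (debt portion): weight = 70.8/694 = 0.1020; after-tax cost = 8.9% × (1 − 38.8%) = 5.4468%.
Subordinated notes: weight = 154/694 = 0.2219; after-tax cost = 4.1% × (1 − 38.8%) = 2.5092%.
Private placement notes: weight = 138/694 = 0.1988; after-tax cost = 5.5% × (1 − 38.8%) = 3.3660%.
WACC = 0.4568 × 9.1000% + 0.0205 × 8.9100% + 0.1020 × 5.4468% + 0.2219 × 2.5092% + 0.1988 × 3.3660% = 6.1207%.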